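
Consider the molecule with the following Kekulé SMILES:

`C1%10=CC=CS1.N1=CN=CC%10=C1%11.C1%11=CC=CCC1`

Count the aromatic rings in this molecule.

2

The SMILES encodes a five-membered ring of four carbons and one sulfur, with two C=C double bonds; a six-membered ring with nitrogens at positions 1 and 3 and three alternating double bonds; a six-membered carbon ring with two conjugated C=C double bonds and two sp³ carbons.
The 5-membered ring with one sulfur has a continuous p-orbital overlap around the ring; 2 ring double bonds (4 π electrons) plus a heteroatom lone pair (2) give 6 π electrons. 6 = 4(1)+2, so it is aromatic (thiophene).
The 6-membered ring with two nitrogens (1,3) is planar and fully conjugated; 3 ring double bonds give 6 π electrons. That satisfies 4n+2 with n=1, so it is aromatic (pyrimidine).
The 6-membered ring has two sp³ carbons, so it is not fully conjugated — not aromatic (1,3-cyclohexadiene).
2 of the 3 rings are aromatic. Total: 2.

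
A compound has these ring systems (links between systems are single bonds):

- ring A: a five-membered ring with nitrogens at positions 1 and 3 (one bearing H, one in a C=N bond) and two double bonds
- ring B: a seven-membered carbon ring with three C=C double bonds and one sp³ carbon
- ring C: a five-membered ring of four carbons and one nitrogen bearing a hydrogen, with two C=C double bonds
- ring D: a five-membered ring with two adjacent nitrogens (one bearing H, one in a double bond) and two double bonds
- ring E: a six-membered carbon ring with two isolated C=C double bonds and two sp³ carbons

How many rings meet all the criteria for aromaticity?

Ring A is fully conjugated (every ring atom contributes a p orbital); 2 ring double bonds (4 π electrons) plus a heteroatom lone pair (2) give 6 π electrons. That satisfies 4n+2 with n=1, so ring A is aromatic (imidazole).
Ring B has one sp³ carbon, so it is not fully conjugated — not aromatic (cycloheptatriene).
Ring C is planar and fully conjugated; 2 ring double bonds (4 π electrons) plus a heteroatom lone pair (2) give 6 π electrons. That satisfies 4n+2 with n=1, so ring C is aromatic (pyrrole).
Ring D has a continuous p-orbital overlap around the ring; 2 ring double bonds (4 π electrons) plus a heteroatom lone pair (2) give 6 π electrons. Since 6 = 4n+2 (n=1), ring D is aromatic (pyrazole).
Ring E has two sp³ carbons, so it is not fully conjugated — not aromatic (1,4-cyclohexadiene).
Aromatic: A, C, D. Total: 3.

3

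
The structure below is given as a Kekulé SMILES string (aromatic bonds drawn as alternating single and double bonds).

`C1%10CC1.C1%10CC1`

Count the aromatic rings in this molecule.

The SMILES encodes a three-membered saturated carbon ring; a three-membered saturated carbon ring.
The 3-membered ring has only sp³ atoms, so it is not fully conjugated — not aromatic (cyclopropane).
The second 3-membered ring has only sp³ atoms, so it is not fully conjugated — not aromatic (cyclopropane).
None of the rings are aromatic. Total: 0.

0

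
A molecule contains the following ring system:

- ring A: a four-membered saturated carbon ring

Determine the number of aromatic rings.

Ring A has only sp³ atoms, so it is not fully conjugated — not aromatic (cyclobutane).

0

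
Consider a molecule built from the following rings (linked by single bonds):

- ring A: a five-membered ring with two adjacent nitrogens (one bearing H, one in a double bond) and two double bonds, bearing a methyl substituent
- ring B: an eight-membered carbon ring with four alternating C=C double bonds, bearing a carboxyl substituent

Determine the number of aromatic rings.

Ring A is planar and fully conjugated; 2 ring double bonds (4 π electrons) plus a heteroatom lone pair (2) give 6 π electrons. Since 6 = 4n+2 (n=1), ring A is aromatic (pyrazole).
Ring B has only sp² ring atoms; a planar conformation would have a fully conjugated π system of 8 electrons. But 8 = 4(2), which is 4n not 4n+2, so ring B is not aromatic (cyclooctatetraene) — cyclooctatetraene distorts into a non-planar tub to avoid antiaromaticity.
Aromatic: A. Total: 1.

1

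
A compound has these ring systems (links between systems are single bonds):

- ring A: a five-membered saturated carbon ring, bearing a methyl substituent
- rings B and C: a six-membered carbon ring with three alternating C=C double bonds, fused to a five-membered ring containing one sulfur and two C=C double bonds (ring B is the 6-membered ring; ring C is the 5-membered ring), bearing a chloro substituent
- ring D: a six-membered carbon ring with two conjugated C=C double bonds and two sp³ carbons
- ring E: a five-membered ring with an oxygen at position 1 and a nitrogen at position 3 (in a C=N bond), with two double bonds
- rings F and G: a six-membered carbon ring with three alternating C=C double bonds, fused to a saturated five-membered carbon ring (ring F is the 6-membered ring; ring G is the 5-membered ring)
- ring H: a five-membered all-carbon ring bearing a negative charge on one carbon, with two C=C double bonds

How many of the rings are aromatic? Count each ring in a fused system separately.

5

Ring A has only sp³ atoms, so it is not fully conjugated — not aromatic (cyclopentane).
Rings B and C form a fused bicyclic system (with one sulfur) with 9 sp² atoms and 10 π electrons from ring double bonds plus a heteroatom lone pair. 10 = 4(2)+2, so the system is aromatic and both rings count as aromatic (benzothiophene).
Ring D has two sp³ carbons, so it is not fully conjugated — not aromatic (1,3-cyclohexadiene).
Ring E is fully conjugated (every ring atom contributes a p orbital); 2 ring double bonds (4 π electrons) plus a heteroatom lone pair (2) give 6 π electrons. Since 6 = 4n+2 (n=1), ring E is aromatic (oxazole).
Ring F is planar and fully conjugated; 3 ring double bonds give 6 π electrons. That satisfies 4n+2 with n=1, so ring F is aromatic (benzene ring).
Ring G has three sp³ carbons, so it is not fully conjugated — not aromatic (cyclopentane ring).
Ring H is fully conjugated (every ring atom contributes a p orbital); 2 ring double bonds (4 π electrons) plus the carbanion lone pair (2) give 6 π electrons. 6 = 4(1)+2, so ring H is aromatic (cyclopentadienyl anion).
Aromatic: B, C, E, F, H. Total: 5.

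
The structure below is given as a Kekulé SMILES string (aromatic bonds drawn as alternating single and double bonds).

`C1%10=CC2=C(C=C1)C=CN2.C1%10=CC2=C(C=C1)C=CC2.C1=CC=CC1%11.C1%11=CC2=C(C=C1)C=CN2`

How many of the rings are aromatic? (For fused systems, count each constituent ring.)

The SMILES encodes a six-membered carbon ring with three alternating C=C double bonds, fused to a five-membered ring containing one N–H nitrogen and two C=C double bonds; a six-membered carbon ring with three alternating C=C double bonds, fused to a five-membered carbon ring containing one C=C double bond and one sp³ carbon; a five-membered carbon ring with two conjugated C=C double bonds and one sp³ carbon; a six-membered carbon ring with three alternating C=C double bonds, fused to a five-membered ring containing one N–H nitrogen and two C=C double bonds.
The fused 6/5-membered bicyclic (with one N–H) is a single π system with 9 sp² atoms and 10 π electrons from ring double bonds plus a heteroatom lone pair. 10 = 4(2)+2, so the system is aromatic and both rings count as aromatic (indole).
The 6-membered ring is planar and fully conjugated; 3 ring double bonds give 6 π electrons. Since 6 = 4n+2 (n=1), it is aromatic (benzene ring).
The 5-membered ring has one sp³ carbon, so it is not fully conjugated — not aromatic (cyclopentene ring).
The second 5-membered ring has one sp³ carbon, so it is not fully conjugated — not aromatic (cyclopentadiene).
The fused 6/5-membered bicyclic (with one N–H) is a single π system with 9 sp² atoms and 10 π electrons from ring double bonds plus a heteroatom lone pair. 10 = 4(2)+2, so the system is aromatic and both rings count as aromatic (indole).
5 of the 7 rings are aromatic. Total: 5.

5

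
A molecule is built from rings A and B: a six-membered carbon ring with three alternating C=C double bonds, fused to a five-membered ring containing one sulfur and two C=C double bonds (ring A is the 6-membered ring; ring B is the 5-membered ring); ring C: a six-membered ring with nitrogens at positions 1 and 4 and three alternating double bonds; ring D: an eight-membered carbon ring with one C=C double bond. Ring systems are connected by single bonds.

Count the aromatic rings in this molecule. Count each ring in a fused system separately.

3

Rings A and B form a fused bicyclic system (with one sulfur) with 9 sp² atoms and 10 π electrons from ring double bonds plus a heteroatom lone pair. 10 = 4(2)+2, so the system is aromatic and both rings count as aromatic (benzothiophene).
Ring C has a continuous p-orbital overlap around the ring; 3 ring double bonds give 6 π electrons. 6 = 4(1)+2, so ring C is aromatic (pyrazine).
Ring D has six sp³ carbons, so it is not fully conjugated — not aromatic (cyclooctene).
Aromatic: A, B, C. Total: 3.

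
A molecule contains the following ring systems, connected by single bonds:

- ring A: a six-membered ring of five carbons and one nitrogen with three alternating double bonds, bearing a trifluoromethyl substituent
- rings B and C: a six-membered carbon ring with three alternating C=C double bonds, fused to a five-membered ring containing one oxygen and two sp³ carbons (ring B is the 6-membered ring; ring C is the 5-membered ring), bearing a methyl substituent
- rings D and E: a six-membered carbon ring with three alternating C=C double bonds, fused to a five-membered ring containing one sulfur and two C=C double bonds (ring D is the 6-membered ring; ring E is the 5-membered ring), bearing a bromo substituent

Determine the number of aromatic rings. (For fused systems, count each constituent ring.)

Ring A is fully conjugated (every ring atom contributes a p orbital); 3 ring double bonds give 6 π electrons. That satisfies 4n+2 with n=1, so ring A is aromatic (pyridine).
Ring B is fully conjugated (every ring atom contributes a p orbital); 3 ring double bonds give 6 π electrons. Since 6 = 4n+2 (n=1), ring B is aromatic (benzene ring).
Ring C has two sp³ carbons, so it is not fully conjugated — not aromatic (oxolane ring).
Rings D and E form a fused bicyclic system (with one sulfur) with 9 sp² atoms and 10 π electrons from ring double bonds plus a heteroatom lone pair. 10 = 4(2)+2, so the system is aromatic and both rings count as aromatic (benzothiophene).
Aromatic: A, B, D, E. Total: 4.

4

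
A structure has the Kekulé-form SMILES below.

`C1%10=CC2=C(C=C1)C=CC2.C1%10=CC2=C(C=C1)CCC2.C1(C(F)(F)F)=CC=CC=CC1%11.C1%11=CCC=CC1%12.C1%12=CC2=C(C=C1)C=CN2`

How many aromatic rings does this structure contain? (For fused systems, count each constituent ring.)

The SMILES encodes a six-membered carbon ring with three alternating C=C double bonds, fused to a five-membered carbon ring containing one C=C double bond and one sp³ carbon; a six-membered carbon ring with three alternating C=C double bonds, fused to a saturated five-membered carbon ring; a seven-membered carbon ring with three C=C double bonds and one sp³ carbon; a six-membered carbon ring with two isolated C=C double bonds and two sp³ carbons; a six-membered carbon ring with three alternating C=C double bonds, fused to a five-membered ring containing one N–H nitrogen and two C=C double bonds.
The 6-membered ring is fully conjugated (every ring atom contributes a p orbital); 3 ring double bonds give 6 π electrons. Since 6 = 4n+2 (n=1), it is aromatic (benzene ring).
The 5-membered ring has one sp³ carbon, so it is not fully conjugated — not aromatic (cyclopentene ring).
The second 6-membered ring is planar and fully conjugated; 3 ring double bonds give 6 π electrons. 6 = 4(1)+2, so it is aromatic (benzene ring).
The second 5-membered ring has three sp³ carbons, so it is not fully conjugated — not aromatic (cyclopentane ring).
The 7-membered ring has one sp³ carbon, so it is not fully conjugated — not aromatic (cycloheptatriene).
The third 6-membered ring has two sp³ carbons, so it is not fully conjugated — not aromatic (1,4-cyclohexadiene).
The fused 6/5-membered bicyclic (with one N–H) is a single π system with 9 sp² atoms and 10 π electrons from ring double bonds plus a heteroatom lone pair. 10 = 4(2)+2, so the system is aromatic and both rings count as aromatic (indole).
4 of the 8 rings are aromatic. Total: 4.

4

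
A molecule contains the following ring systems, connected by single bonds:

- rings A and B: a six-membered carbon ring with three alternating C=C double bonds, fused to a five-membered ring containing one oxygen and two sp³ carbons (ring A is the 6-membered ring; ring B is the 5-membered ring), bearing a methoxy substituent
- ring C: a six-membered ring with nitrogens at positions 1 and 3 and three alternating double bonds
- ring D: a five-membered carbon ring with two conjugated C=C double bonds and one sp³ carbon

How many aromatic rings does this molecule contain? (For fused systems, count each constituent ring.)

Ring A is fully conjugated (every ring atom contributes a p orbital); 3 ring double bonds give 6 π electrons. That satisfies 4n+2 with n=1, so ring A is aromatic (benzene ring).
Ring B has two sp³ carbons, so it is not fully conjugated — not aromatic (oxolane ring).
Ring C is planar and fully conjugated; 3 ring double bonds give 6 π electrons. Since 6 = 4n+2 (n=1), ring C is aromatic (pyrimidine).
Ring D has one sp³ carbon, so it is not fully conjugated — not aromatic (cyclopentadiene).
Aromatic: A, C. Total: 2.

2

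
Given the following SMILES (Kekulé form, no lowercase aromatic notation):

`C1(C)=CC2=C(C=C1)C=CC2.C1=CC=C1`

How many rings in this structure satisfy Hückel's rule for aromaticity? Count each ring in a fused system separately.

1

The SMILES encodes a six-membered carbon ring with three alternating C=C double bonds, fused to a five-membered carbon ring containing one C=C double bond and one sp³ carbon; a four-membered carbon ring with two alternating C=C double bonds.
The 6-membered ring is planar and fully conjugated; 3 ring double bonds give 6 π electrons. That satisfies 4n+2 with n=1, so it is aromatic (benzene ring).
The 5-membered ring has one sp³ carbon, so it is not fully conjugated — not aromatic (cyclopentene ring).
The 4-membered ring has only sp² ring atoms; a planar conformation would have a fully conjugated π system of 4 electrons. But 4 = 4(1), which is 4n not 4n+2, so it is not aromatic (cyclobutadiene) — cyclobutadiene is antiaromatic and distorts to a rectangle.
1 of the 3 rings is aromatic. Total: 1.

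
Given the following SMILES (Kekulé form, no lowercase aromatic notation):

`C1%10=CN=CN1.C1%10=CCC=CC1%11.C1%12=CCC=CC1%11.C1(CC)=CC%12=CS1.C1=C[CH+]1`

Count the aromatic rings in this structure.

3

The SMILES encodes a five-membered ring with nitrogens at positions 1 and 3 (one bearing H, one in a C=N bond) and two double bonds; a six-membered carbon ring with two isolated C=C double bonds and two sp³ carbons; a six-membered carbon ring with two isolated C=C double bonds and two sp³ carbons; a five-membered ring of four carbons and one sulfur, with two C=C double bonds; a three-membered all-carbon ring bearing a positive charge on one carbon, with one C=C double bond.
The 5-membered ring with two nitrogens (one N–H, one =N–) is fully conjugated (every ring atom contributes a p orbital); 2 ring double bonds (4 π electrons) plus a heteroatom lone pair (2) give 6 π electrons. 6 = 4(1)+2, so it is aromatic (imidazole).
The 6-membered ring has two sp³ carbons, so it is not fully conjugated — not aromatic (1,4-cyclohexadiene).
The second 6-membered ring has two sp³ carbons, so it is not fully conjugated — not aromatic (1,4-cyclohexadiene).
The 5-membered ring with one sulfur is planar and fully conjugated; 2 ring double bonds (4 π electrons) plus a heteroatom lone pair (2) give 6 π electrons. Since 6 = 4n+2 (n=1), it is aromatic (thiophene).
The 3-membered ring is planar and fully conjugated; 1 ring double bond (2 π electrons) plus the carbocation's empty p orbital (0, but keeps the ring conjugated) give 2 π electrons. Since 2 = 4n+2 (n=0), it is aromatic (cyclopropenyl cation).
3 of the 5 rings are aromatic. Total: 3.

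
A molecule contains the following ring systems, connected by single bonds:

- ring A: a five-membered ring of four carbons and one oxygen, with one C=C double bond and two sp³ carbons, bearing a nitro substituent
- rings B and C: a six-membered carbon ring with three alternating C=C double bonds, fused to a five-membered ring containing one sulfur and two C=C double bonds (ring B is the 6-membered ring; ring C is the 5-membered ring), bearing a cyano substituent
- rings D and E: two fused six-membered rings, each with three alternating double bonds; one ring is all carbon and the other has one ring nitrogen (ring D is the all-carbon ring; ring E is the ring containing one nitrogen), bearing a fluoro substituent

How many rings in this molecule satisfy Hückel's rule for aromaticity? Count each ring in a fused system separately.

4

Ring A has two sp³ carbons, so it is not fully conjugated — not aromatic (2,3-dihydrofuran).
Rings B and C form a fused bicyclic system (with one sulfur) with 9 sp² atoms and 10 π electrons from ring double bonds plus a heteroatom lone pair. 10 = 4(2)+2, so the system is aromatic and both rings count as aromatic (benzothiophene).
Rings D and E form a fused bicyclic system (with one nitrogen) with 10 sp² atoms and 10 π electrons from ring double bonds. 10 = 4(2)+2, so the system is aromatic and both rings count as aromatic (quinoline).
Aromatic: B, C, D, E. Total: 4.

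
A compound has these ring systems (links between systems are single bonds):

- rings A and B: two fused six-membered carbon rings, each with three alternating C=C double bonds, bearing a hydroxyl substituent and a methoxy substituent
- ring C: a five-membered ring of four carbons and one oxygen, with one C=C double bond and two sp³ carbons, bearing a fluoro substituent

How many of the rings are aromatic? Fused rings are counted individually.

2

Rings A and B form a fused bicyclic system with 10 sp² atoms and 10 π electrons from ring double bonds. 10 = 4(2)+2, so the system is aromatic and both rings count as aromatic (naphthalene).
Ring C has two sp³ carbons, so it is not fully conjugated — not aromatic (2,3-dihydrofuran).
Aromatic: A, B. Total: 2.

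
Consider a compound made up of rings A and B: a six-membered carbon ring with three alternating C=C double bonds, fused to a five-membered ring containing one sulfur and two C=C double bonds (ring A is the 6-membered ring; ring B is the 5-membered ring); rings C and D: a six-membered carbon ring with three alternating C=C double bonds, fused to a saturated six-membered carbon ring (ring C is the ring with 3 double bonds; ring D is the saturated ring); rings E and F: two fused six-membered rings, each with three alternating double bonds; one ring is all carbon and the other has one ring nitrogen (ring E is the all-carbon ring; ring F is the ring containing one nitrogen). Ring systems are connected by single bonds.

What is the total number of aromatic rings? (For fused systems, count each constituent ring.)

5

Rings A and B form a fused bicyclic system (with one sulfur) with 9 sp² atoms and 10 π electrons from ring double bonds plus a heteroatom lone pair. 10 = 4(2)+2, so the system is aromatic and both rings count as aromatic (benzothiophene).
Ring C has a continuous p-orbital overlap around the ring; 3 ring double bonds give 6 π electrons. 6 = 4(1)+2, so ring C is aromatic (benzene ring).
Ring D has four sp³ carbons, so it is not fully conjugated — not aromatic (cyclohexane ring).
Rings E and F form a fused bicyclic system (with one nitrogen) with 10 sp² atoms and 10 π electrons from ring double bonds. 10 = 4(2)+2, so the system is aromatic and both rings count as aromatic (quinoline).
Aromatic: A, B, C, E, F. Total: 5.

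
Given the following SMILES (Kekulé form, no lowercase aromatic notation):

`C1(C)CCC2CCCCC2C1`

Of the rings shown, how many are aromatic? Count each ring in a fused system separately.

0

The SMILES encodes two fused six-membered saturated carbon rings.
The 6-membered ring has only sp³ atoms, so it is not fully conjugated — not aromatic (cyclohexane ring).
The second 6-membered ring has only sp³ atoms, so it is not fully conjugated — not aromatic (cyclohexane ring).
None of the rings are aromatic. Total: 0.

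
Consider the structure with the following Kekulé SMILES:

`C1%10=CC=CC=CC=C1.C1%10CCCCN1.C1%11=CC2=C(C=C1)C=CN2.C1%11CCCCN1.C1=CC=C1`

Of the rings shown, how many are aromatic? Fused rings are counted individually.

2

The SMILES encodes an eight-membered carbon ring with four alternating C=C double bonds; a six-membered saturated ring of five carbons and one N–H nitrogen; a six-membered carbon ring with three alternating C=C double bonds, fused to a five-membered ring containing one N–H nitrogen and two C=C double bonds; a six-membered saturated ring of five carbons and one N–H nitrogen; a four-membered carbon ring with two alternating C=C double bonds.
The 8-membered ring has only sp² ring atoms; a planar conformation would have a fully conjugated π system of 8 electrons. But 8 = 4(2), which is 4n not 4n+2, so it is not aromatic (cyclooctatetraene) — cyclooctatetraene distorts into a non-planar tub to avoid antiaromaticity.
The 6-membered ring with one N–H has only sp³ atoms, so it is not fully conjugated — not aromatic (piperidine).
The fused 6/5-membered bicyclic (with one N–H) is a single π system with 9 sp² atoms and 10 π electrons from ring double bonds plus a heteroatom lone pair. 10 = 4(2)+2, so the system is aromatic and both rings count as aromatic (indole).
The second 6-membered ring with one N–H has only sp³ atoms, so it is not fully conjugated — not aromatic (piperidine).
The 4-membered ring has only sp² ring atoms; a planar conformation would have a fully conjugated π system of 4 electrons. But 4 = 4(1), which is 4n not 4n+2, so it is not aromatic (cyclobutadiene) — cyclobutadiene is antiaromatic and distorts to a rectangle.
2 of the 6 rings are aromatic. Total: 2.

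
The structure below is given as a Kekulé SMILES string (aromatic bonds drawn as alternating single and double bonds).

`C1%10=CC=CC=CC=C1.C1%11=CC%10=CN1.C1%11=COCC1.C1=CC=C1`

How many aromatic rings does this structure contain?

1

The SMILES encodes an eight-membered carbon ring with four alternating C=C double bonds; a five-membered ring of four carbons and one nitrogen bearing a hydrogen, with two C=C double bonds; a five-membered ring of four carbons and one oxygen, with one C=C double bond and two sp³ carbons; a four-membered carbon ring with two alternating C=C double bonds.
The 8-membered ring has only sp² ring atoms; a planar conformation would have a fully conjugated π system of 8 electrons. But 8 = 4(2), which is 4n not 4n+2, so it is not aromatic (cyclooctatetraene) — cyclooctatetraene distorts into a non-planar tub to avoid antiaromaticity.
The 5-membered ring with one N–H is planar and fully conjugated; 2 ring double bonds (4 π electrons) plus a heteroatom lone pair (2) give 6 π electrons. Since 6 = 4n+2 (n=1), it is aromatic (pyrrole).
The 5-membered ring with one oxygen has two sp³ carbons, so it is not fully conjugated — not aromatic (2,3-dihydrofuran).
The 4-membered ring has only sp² ring atoms; a planar conformation would have a fully conjugated π system of 4 electrons. But 4 = 4(1), which is 4n not 4n+2, so it is not aromatic (cyclobutadiene) — cyclobutadiene is antiaromatic and distorts to a rectangle.
1 of the 4 rings is aromatic. Total: 1.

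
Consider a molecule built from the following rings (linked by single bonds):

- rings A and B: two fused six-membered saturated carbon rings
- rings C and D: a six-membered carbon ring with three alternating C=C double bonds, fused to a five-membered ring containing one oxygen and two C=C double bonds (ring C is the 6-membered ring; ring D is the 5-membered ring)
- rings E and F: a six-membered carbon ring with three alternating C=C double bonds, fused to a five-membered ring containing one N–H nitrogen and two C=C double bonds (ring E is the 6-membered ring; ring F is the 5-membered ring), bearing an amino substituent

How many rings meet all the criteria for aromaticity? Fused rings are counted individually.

Ring A has only sp³ atoms, so it is not fully conjugated — not aromatic (cyclohexane ring).
Ring B has only sp³ atoms, so it is not fully conjugated — not aromatic (cyclohexane ring).
Rings C and D form a fused bicyclic system (with one oxygen) with 9 sp² atoms and 10 π electrons from ring double bonds plus a heteroatom lone pair. 10 = 4(2)+2, so the system is aromatic and both rings count as aromatic (benzofuran).
Rings E and F form a fused bicyclic system (with one N–H) with 9 sp² atoms and 10 π electrons from ring double bonds plus a heteroatom lone pair. 10 = 4(2)+2, so the system is aromatic and both rings count as aromatic (indole).
Aromatic: C, D, E, F. Total: 4.

4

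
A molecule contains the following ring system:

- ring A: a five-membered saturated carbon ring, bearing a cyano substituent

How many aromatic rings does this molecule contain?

Ring A has only sp³ atoms, so it is not fully conjugated — not aromatic (cyclopentane).

0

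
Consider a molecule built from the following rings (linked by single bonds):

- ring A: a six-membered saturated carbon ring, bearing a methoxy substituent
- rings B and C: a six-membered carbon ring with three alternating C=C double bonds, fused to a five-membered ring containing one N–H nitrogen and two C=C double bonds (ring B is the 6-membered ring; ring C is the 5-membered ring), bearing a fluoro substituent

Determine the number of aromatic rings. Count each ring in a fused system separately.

Ring A has only sp³ atoms, so it is not fully conjugated — not aromatic (cyclohexane).
Rings B and C form a fused bicyclic system (with one N–H) with 9 sp² atoms and 10 π electrons from ring double bonds plus a heteroatom lone pair. 10 = 4(2)+2, so the system is aromatic and both rings count as aromatic (indole).
Aromatic: B, C. Total: 2.

2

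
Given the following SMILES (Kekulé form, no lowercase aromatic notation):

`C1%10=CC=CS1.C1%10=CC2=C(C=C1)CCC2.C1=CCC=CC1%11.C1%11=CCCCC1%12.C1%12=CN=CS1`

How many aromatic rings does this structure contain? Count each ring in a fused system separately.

3

The SMILES encodes a five-membered ring of four carbons and one sulfur, with two C=C double bonds; a six-membered carbon ring with three alternating C=C double bonds, fused to a saturated five-membered carbon ring; a six-membered carbon ring with two isolated C=C double bonds and two sp³ carbons; a six-membered carbon ring with one C=C double bond; a five-membered ring with a sulfur at position 1 and a nitrogen at position 3 (in a C=N bond), with two double bonds.
The 5-membered ring with one sulfur is fully conjugated (every ring atom contributes a p orbital); 2 ring double bonds (4 π electrons) plus a heteroatom lone pair (2) give 6 π electrons. Since 6 = 4n+2 (n=1), it is aromatic (thiophene).
The 6-membered ring is planar and fully conjugated; 3 ring double bonds give 6 π electrons. That satisfies 4n+2 with n=1, so it is aromatic (benzene ring).
The 5-membered ring has three sp³ carbons, so it is not fully conjugated — not aromatic (cyclopentane ring).
The second 6-membered ring has two sp³ carbons, so it is not fully conjugated — not aromatic (1,4-cyclohexadiene).
The third 6-membered ring has four sp³ carbons, so it is not fully conjugated — not aromatic (cyclohexene).
The 5-membered ring with one sulfur and one =N– is fully conjugated (every ring atom contributes a p orbital); 2 ring double bonds (4 π electrons) plus a heteroatom lone pair (2) give 6 π electrons. 6 = 4(1)+2, so it is aromatic (thiazole).
3 of the 6 rings are aromatic. Total: 3.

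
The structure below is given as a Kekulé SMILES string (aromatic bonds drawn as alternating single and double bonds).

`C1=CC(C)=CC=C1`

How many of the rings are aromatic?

The SMILES encodes a six-membered carbon ring with three alternating C=C double bonds.
The 6-membered ring is planar and fully conjugated; 3 ring double bonds give 6 π electrons. Since 6 = 4n+2 (n=1), it is aromatic (benzene).

1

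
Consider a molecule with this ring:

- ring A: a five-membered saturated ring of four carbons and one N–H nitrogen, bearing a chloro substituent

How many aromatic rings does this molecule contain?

0

Ring A has only sp³ atoms, so it is not fully conjugated — not aromatic (pyrrolidine).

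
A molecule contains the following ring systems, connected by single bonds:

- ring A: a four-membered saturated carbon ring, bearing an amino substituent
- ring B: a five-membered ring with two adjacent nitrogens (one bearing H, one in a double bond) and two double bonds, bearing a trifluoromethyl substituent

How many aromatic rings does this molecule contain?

1

Ring A has only sp³ atoms, so it is not fully conjugated — not aromatic (cyclobutane).
Ring B is fully conjugated (every ring atom contributes a p orbital); 2 ring double bonds (4 π electrons) plus a heteroatom lone pair (2) give 6 π electrons. That satisfies 4n+2 with n=1, so ring B is aromatic (pyrazole).
Aromatic: B. Total: 1.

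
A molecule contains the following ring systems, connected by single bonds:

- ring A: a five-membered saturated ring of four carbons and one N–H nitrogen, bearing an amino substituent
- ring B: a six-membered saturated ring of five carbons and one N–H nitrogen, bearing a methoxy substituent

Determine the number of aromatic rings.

Ring A has only sp³ atoms, so it is not fully conjugated — not aromatic (pyrrolidine).
Ring B has only sp³ atoms, so it is not fully conjugated — not aromatic (piperidine).
No ring is aromatic. Total: 0.

0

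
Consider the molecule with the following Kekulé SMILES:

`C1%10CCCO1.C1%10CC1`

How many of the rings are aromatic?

0

The SMILES encodes a five-membered saturated ring of four carbons and one oxygen; a three-membered saturated carbon ring.
The 5-membered ring with one oxygen has only sp³ atoms, so it is not fully conjugated — not aromatic (tetrahydrofuran).
The 3-membered ring has only sp³ atoms, so it is not fully conjugated — not aromatic (cyclopropane).
None of the rings are aromatic. Total: 0.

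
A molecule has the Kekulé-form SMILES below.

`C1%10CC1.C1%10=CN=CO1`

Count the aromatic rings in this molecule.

1

The SMILES encodes a three-membered saturated carbon ring; a five-membered ring with an oxygen at position 1 and a nitrogen at position 3 (in a C=N bond), with two double bonds.
The 3-membered ring has only sp³ atoms, so it is not fully conjugated — not aromatic (cyclopropane).
The 5-membered ring with one oxygen and one =N– is planar and fully conjugated; 2 ring double bonds (4 π electrons) plus a heteroatom lone pair (2) give 6 π electrons. That satisfies 4n+2 with n=1, so it is aromatic (oxazole).
1 of the 2 rings is aromatic. Total: 1.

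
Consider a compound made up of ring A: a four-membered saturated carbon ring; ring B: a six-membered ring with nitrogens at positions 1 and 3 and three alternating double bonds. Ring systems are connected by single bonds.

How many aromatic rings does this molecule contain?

Ring A has only sp³ atoms, so it is not fully conjugated — not aromatic (cyclobutane).
Ring B is planar and fully conjugated; 3 ring double bonds give 6 π electrons. That satisfies 4n+2 with n=1, so ring B is aromatic (pyrimidine).
Aromatic: B. Total: 1.

1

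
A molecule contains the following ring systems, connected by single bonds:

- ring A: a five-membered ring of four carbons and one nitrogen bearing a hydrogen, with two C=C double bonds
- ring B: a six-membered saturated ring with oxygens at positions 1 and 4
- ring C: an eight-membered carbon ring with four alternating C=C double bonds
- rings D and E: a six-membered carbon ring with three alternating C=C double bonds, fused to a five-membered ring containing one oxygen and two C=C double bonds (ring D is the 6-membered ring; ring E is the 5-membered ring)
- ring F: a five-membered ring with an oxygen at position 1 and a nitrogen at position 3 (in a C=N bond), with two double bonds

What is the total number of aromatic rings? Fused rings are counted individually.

4

Ring A is fully conjugated (every ring atom contributes a p orbital); 2 ring double bonds (4 π electrons) plus a heteroatom lone pair (2) give 6 π electrons. That satisfies 4n+2 with n=1, so ring A is aromatic (pyrrole).
Ring B has only sp³ atoms, so it is not fully conjugated — not aromatic (1,4-dioxane).
Ring C has only sp² ring atoms; a planar conformation would have a fully conjugated π system of 8 electrons. But 8 = 4(2), which is 4n not 4n+2, so ring C is not aromatic (cyclooctatetraene) — cyclooctatetraene distorts into a non-planar tub to avoid antiaromaticity.
Rings D and E form a fused bicyclic system (with one oxygen) with 9 sp² atoms and 10 π electrons from ring double bonds plus a heteroatom lone pair. 10 = 4(2)+2, so the system is aromatic and both rings count as aromatic (benzofuran).
Ring F is planar and fully conjugated; 2 ring double bonds (4 π electrons) plus a heteroatom lone pair (2) give 6 π electrons. 6 = 4(1)+2, so ring F is aromatic (oxazole).
Aromatic: A, D, E, F. Total: 4.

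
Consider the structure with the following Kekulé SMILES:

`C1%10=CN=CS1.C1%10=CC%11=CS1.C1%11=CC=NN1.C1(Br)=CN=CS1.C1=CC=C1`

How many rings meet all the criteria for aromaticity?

The SMILES encodes a five-membered ring with a sulfur at position 1 and a nitrogen at position 3 (in a C=N bond), with two double bonds; a five-membered ring of four carbons and one sulfur, with two C=C double bonds; a five-membered ring with two adjacent nitrogens (one bearing H, one in a double bond) and two double bonds; a five-membered ring with a sulfur at position 1 and a nitrogen at position 3 (in a C=N bond), with two double bonds; a four-membered carbon ring with two alternating C=C double bonds.
The 5-membered ring with one sulfur and one =N– is planar and fully conjugated; 2 ring double bonds (4 π electrons) plus a heteroatom lone pair (2) give 6 π electrons. That satisfies 4n+2 with n=1, so it is aromatic (thiazole).
The 5-membered ring with one sulfur is planar and fully conjugated; 2 ring double bonds (4 π electrons) plus a heteroatom lone pair (2) give 6 π electrons. 6 = 4(1)+2, so it is aromatic (thiophene).
The 5-membered ring with two adjacent nitrogens (one N–H, one =N–) is planar and fully conjugated; 2 ring double bonds (4 π electrons) plus a heteroatom lone pair (2) give 6 π electrons. 6 = 4(1)+2, so it is aromatic (pyrazole).
The second 5-membered ring with one sulfur and one =N– has a continuous p-orbital overlap around the ring; 2 ring double bonds (4 π electrons) plus a heteroatom lone pair (2) give 6 π electrons. 6 = 4(1)+2, so it is aromatic (thiazole).
The 4-membered ring has only sp² ring atoms; a planar conformation would have a fully conjugated π system of 4 electrons. But 4 = 4(1), which is 4n not 4n+2, so it is not aromatic (cyclobutadiene) — cyclobutadiene is antiaromatic and distorts to a rectangle.
4 of the 5 rings are aromatic. Total: 4.

4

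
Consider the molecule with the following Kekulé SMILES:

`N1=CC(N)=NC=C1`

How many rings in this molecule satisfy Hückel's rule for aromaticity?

The SMILES encodes a six-membered ring with nitrogens at positions 1 and 4 and three alternating double bonds.
The 6-membered ring with two nitrogens (1,4) has a continuous p-orbital overlap around the ring; 3 ring double bonds give 6 π electrons. 6 = 4(1)+2, so it is aromatic (pyrazine).

1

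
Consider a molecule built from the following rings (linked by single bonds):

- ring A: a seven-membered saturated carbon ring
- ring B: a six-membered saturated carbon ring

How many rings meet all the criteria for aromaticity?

Ring A has only sp³ atoms, so it is not fully conjugated — not aromatic (cycloheptane).
Ring B has only sp³ atoms, so it is not fully conjugated — not aromatic (cyclohexane).
No ring is aromatic. Total: 0.

0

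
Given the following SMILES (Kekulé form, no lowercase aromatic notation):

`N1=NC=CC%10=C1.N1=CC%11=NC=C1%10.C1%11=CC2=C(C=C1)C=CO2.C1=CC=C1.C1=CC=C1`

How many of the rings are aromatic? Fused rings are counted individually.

The SMILES encodes a six-membered ring with two adjacent nitrogens and three alternating double bonds; a six-membered ring with nitrogens at positions 1 and 4 and three alternating double bonds; a six-membered carbon ring with three alternating C=C double bonds, fused to a five-membered ring containing one oxygen and two C=C double bonds; a four-membered carbon ring with two alternating C=C double bonds; a four-membered carbon ring with two alternating C=C double bonds.
The 6-membered ring with two nitrogens (1,2) is planar and fully conjugated; 3 ring double bonds give 6 π electrons. Since 6 = 4n+2 (n=1), it is aromatic (pyridazine).
The 6-membered ring with two nitrogens (1,4) is fully conjugated (every ring atom contributes a p orbital); 3 ring double bonds give 6 π electrons. 6 = 4(1)+2, so it is aromatic (pyrazine).
The fused 6/5-membered bicyclic (with one oxygen) is a single π system with 9 sp² atoms and 10 π electrons from ring double bonds plus a heteroatom lone pair. 10 = 4(2)+2, so the system is aromatic and both rings count as aromatic (benzofuran).
The 4-membered ring has only sp² ring atoms; a planar conformation would have a fully conjugated π system of 4 electrons. But 4 = 4(1), which is 4n not 4n+2, so it is not aromatic (cyclobutadiene) — cyclobutadiene is antiaromatic and distorts to a rectangle.
The second 4-membered ring has only sp² ring atoms; a planar conformation would have a fully conjugated π system of 4 electrons. But 4 = 4(1), which is 4n not 4n+2, so it is not aromatic (cyclobutadiene) — cyclobutadiene is antiaromatic and distorts to a rectangle.
4 of the 6 rings are aromatic. Total: 4.

4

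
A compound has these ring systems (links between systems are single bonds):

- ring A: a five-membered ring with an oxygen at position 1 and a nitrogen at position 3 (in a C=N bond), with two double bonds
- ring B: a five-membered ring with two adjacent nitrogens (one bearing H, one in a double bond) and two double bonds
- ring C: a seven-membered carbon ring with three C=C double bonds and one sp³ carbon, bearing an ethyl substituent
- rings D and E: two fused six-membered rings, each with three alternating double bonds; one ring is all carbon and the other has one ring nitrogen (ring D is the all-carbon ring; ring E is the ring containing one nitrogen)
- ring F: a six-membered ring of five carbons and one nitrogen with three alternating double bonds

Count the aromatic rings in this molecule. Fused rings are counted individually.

Ring A is fully conjugated (every ring atom contributes a p orbital); 2 ring double bonds (4 π electrons) plus a heteroatom lone pair (2) give 6 π electrons. 6 = 4(1)+2, so ring A is aromatic (oxazole).
Ring B has a continuous p-orbital overlap around the ring; 2 ring double bonds (4 π electrons) plus a heteroatom lone pair (2) give 6 π electrons. Since 6 = 4n+2 (n=1), ring B is aromatic (pyrazole).
Ring C has one sp³ carbon, so it is not fully conjugated — not aromatic (cycloheptatriene).
Rings D and E form a fused bicyclic system (with one nitrogen) with 10 sp² atoms and 10 π electrons from ring double bonds. 10 = 4(2)+2, so the system is aromatic and both rings count as aromatic (quinoline).
Ring F has a continuous p-orbital overlap around the ring; 3 ring double bonds give 6 π electrons. That satisfies 4n+2 with n=1, so ring F is aromatic (pyridine).
Aromatic: A, B, D, E, F. Total: 5.

5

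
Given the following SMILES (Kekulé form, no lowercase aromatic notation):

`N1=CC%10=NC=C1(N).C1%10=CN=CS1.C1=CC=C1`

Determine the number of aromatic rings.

The SMILES encodes a six-membered ring with nitrogens at positions 1 and 4 and three alternating double bonds; a five-membered ring with a sulfur at position 1 and a nitrogen at position 3 (in a C=N bond), with two double bonds; a four-membered carbon ring with two alternating C=C double bonds.
The 6-membered ring with two nitrogens (1,4) is fully conjugated (every ring atom contributes a p orbital); 3 ring double bonds give 6 π electrons. Since 6 = 4n+2 (n=1), it is aromatic (pyrazine).
The 5-membered ring with one sulfur and one =N– is fully conjugated (every ring atom contributes a p orbital); 2 ring double bonds (4 π electrons) plus a heteroatom lone pair (2) give 6 π electrons. That satisfies 4n+2 with n=1, so it is aromatic (thiazole).
The 4-membered ring has only sp² ring atoms; a planar conformation would have a fully conjugated π system of 4 electrons. But 4 = 4(1), which is 4n not 4n+2, so it is not aromatic (cyclobutadiene) — cyclobutadiene is antiaromatic and distorts to a rectangle.
2 of the 3 rings are aromatic. Total: 2.

2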